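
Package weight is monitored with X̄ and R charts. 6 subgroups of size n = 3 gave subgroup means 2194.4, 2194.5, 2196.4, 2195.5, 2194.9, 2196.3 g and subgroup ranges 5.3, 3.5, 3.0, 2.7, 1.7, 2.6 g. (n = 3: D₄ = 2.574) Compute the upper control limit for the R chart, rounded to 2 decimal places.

R̄ = (5.3 + 3.5 + 3.0 + 2.7 + 1.7 + 2.6) / 6 = 18.8000 / 6 = 3.1333
UCL_R = D₄·R̄ = 2.574 × 3.1333 = 8.0652

8.07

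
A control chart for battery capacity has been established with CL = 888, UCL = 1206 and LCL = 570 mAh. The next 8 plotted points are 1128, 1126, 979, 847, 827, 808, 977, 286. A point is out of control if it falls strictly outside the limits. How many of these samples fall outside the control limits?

1

Compare each point to [570, 1206]: sample 8 = 286 < LCL.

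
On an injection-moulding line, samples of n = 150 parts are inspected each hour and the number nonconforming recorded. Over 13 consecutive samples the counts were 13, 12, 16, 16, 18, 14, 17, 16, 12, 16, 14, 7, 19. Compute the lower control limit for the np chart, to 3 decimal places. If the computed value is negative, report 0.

p̄ = Σdᵢ / (k·n) = 190 / (13 × 150) = 0.09744
LCL = np̄ − 3·√(np̄(1−p̄)) = 14.6154 − 3 × 3.6320 = 3.7194

3.719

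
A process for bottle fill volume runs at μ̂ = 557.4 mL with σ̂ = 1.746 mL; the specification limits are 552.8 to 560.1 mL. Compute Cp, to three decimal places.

0.697

Cp = (USL − LSL) / (6σ̂) = (560.1 − 552.8) / (6 × 1.746) = 7.3000 / 10.4760 = 0.6968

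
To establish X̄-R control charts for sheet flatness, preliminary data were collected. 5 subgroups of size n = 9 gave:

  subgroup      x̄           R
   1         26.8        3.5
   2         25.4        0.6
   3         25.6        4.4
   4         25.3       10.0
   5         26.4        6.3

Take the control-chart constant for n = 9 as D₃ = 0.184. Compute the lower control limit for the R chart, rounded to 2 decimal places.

R̄ = (3.5 + 0.6 + 4.4 + 10.0 + 6.3) / 5 = 24.8000 / 5 = 4.9600
LCL_R = D₃·R̄ = 0.184 × 4.9600 = 0.9126

0.91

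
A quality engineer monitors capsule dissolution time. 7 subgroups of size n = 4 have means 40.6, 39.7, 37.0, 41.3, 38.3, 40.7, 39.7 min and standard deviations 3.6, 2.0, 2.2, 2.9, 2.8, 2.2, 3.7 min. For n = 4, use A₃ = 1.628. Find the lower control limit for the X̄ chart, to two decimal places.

X̄̄ = (40.6 + 39.7 + 37.0 + 41.3 + 38.3 + 40.7 + 39.7) / 7 = 39.6143
s̄ = (3.6 + 2.0 + 2.2 + 2.9 + 2.8 + 2.2 + 3.7) / 7 = 2.7714
LCL = X̄̄ − A₃·s̄ = 39.6143 − 1.628 × 2.7714 = 35.1024

35.10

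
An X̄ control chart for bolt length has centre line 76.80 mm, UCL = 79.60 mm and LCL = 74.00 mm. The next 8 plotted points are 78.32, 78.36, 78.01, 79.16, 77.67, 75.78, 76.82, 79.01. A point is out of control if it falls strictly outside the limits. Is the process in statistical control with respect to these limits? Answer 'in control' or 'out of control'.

All 8 points lie within [74.00, 79.60].

in control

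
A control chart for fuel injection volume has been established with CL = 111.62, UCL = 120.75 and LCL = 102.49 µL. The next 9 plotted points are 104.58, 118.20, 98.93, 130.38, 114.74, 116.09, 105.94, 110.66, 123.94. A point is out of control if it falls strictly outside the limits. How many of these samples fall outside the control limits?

3

Compare each point to [102.49, 120.75]: sample 3 = 98.93 < LCL; sample 4 = 130.38 > UCL; sample 9 = 123.94 > UCL.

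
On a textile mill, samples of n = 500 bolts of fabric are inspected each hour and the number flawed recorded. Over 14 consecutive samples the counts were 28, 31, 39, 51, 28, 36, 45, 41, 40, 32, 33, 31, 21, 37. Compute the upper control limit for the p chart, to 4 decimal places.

0.1048

p̄ = Σdᵢ / (k·n) = 493 / (14 × 500) = 0.07043
UCL = p̄ + 3·√(p̄(1−p̄)/n) = 0.07043 + 3 × √(0.07043×0.92957/500) = 0.07043 + 3 × 0.01144 = 0.10476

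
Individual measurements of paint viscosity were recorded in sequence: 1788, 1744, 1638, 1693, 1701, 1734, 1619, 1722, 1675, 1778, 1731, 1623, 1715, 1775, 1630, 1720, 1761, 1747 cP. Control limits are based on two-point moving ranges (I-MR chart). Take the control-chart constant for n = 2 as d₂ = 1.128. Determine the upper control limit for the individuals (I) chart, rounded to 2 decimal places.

1900.23

X̄ = (1788 + 1744 + 1638 + 1693 + 1701 + 1734 + 1619 + 1722 + 1675 + 1778 + 1731 + 1623 + 1715 + 1775 + 1630 + 1720 + 1761 + 1747) / 18 = 1710.7778
Moving ranges: 44, 106, 55, 8, 33, 115, 103, 47, 103, 47, 108, 92, 60, 145, 90, 41, 14; M̄R̄ = 1211.0000 / 17 = 71.2353
UCL = X̄ + 3·M̄R̄/d₂ = 1710.7778 + 3 × 71.2353 / 1.128 = 1900.2333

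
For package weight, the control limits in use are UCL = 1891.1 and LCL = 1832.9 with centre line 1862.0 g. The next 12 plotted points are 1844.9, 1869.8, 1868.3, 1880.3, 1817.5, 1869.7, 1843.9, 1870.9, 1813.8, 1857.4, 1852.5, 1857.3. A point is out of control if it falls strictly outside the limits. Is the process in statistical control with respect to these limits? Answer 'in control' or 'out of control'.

Compare each point to [1832.9, 1891.1]: sample 5 = 1817.5 < LCL; sample 9 = 1813.8 < LCL.

out of control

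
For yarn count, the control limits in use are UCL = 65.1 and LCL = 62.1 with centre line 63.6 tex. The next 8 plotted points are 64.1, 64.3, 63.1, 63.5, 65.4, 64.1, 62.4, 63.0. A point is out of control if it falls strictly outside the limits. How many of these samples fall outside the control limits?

Compare each point to [62.1, 65.1]: sample 5 = 65.4 > UCL.

1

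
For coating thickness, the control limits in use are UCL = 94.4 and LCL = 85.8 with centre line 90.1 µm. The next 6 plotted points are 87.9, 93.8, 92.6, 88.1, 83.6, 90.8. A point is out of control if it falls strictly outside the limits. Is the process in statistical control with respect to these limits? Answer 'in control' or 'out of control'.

out of control

Compare each point to [85.8, 94.4]: sample 5 = 83.6 < LCL.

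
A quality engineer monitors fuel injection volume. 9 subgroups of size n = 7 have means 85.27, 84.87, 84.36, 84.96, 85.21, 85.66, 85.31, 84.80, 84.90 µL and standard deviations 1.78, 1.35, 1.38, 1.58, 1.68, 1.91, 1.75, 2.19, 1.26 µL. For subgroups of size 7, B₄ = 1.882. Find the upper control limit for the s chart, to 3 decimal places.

3.112

s̄ = (1.78 + 1.35 + 1.38 + 1.58 + 1.68 + 1.91 + 1.75 + 2.19 + 1.26) / 9 = 1.6533
UCL_s = B₄·s̄ = 1.882 × 1.6533 = 3.1116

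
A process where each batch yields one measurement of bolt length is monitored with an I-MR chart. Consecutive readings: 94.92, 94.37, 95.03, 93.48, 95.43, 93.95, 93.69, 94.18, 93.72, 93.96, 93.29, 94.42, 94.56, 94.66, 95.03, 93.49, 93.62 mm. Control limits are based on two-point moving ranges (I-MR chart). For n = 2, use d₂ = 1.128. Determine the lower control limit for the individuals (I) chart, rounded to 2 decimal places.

X̄ = (94.92 + 94.37 + 95.03 + 93.48 + 95.43 + 93.95 + 93.69 + 94.18 + 93.72 + 93.96 + 93.29 + 94.42 + 94.56 + 94.66 + 95.03 + 93.49 + 93.62) / 17 = 94.2235
Moving ranges: 0.55, 0.66, 1.55, 1.95, 1.48, 0.26, 0.49, 0.46, 0.24, 0.67, 1.13, 0.14, 0.10, 0.37, 1.54, 0.13; M̄R̄ = 11.7200 / 16 = 0.7325
LCL = X̄ − 3·M̄R̄/d₂ = 94.2235 − 3 × 0.7325 / 1.128 = 92.2754

92.28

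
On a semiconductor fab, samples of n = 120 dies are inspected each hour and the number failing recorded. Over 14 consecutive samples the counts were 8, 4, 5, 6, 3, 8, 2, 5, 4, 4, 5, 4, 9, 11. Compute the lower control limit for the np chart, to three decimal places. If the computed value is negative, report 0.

p̄ = Σdᵢ / (k·n) = 78 / (14 × 120) = 0.04643
LCL = np̄ − 3·√(np̄(1−p̄)) = 5.5714 − 3 × 2.3049 = -1.3434 → 0 (negative, so LCL = 0)

0.000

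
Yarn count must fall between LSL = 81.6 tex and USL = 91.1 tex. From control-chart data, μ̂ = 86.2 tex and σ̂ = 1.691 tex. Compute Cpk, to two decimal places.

Cpu = (USL − μ̂) / (3σ̂) = (91.1 − 86.2) / (3 × 1.691) = 0.9659; Cpl = (μ̂ − LSL) / (3σ̂) = (86.2 − 81.6) / (3 × 1.691) = 0.9068; Cpk = min(Cpu, Cpl) = 0.9068

0.91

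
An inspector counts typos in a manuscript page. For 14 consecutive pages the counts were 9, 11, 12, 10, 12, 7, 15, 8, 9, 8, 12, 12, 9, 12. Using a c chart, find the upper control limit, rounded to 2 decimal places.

20.12

c̄ = (9 + 11 + 12 + 10 + 12 + 7 + 15 + 8 + 9 + 8 + 12 + 12 + 9 + 12) / 14 = 146 / 14 = 10.4286
UCL = c̄ + 3√c̄ = 10.4286 + 3 × √10.4286 = 10.4286 + 3 × 3.2293 = 20.1166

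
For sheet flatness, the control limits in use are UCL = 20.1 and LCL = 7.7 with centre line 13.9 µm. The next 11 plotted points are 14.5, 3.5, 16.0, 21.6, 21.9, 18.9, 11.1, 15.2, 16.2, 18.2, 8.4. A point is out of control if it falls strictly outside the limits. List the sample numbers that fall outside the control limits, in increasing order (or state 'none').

Compare each point to [7.7, 20.1]: sample 2 = 3.5 < LCL; sample 4 = 21.6 > UCL; sample 5 = 21.9 > UCL.

2, 4, 5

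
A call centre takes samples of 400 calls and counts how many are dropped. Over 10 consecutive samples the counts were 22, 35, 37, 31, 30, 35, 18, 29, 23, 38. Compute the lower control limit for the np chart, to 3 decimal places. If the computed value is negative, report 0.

p̄ = Σdᵢ / (k·n) = 298 / (10 × 400) = 0.07450
LCL = np̄ − 3·√(np̄(1−p̄)) = 29.8000 − 3 × 5.2517 = 14.0450

14.045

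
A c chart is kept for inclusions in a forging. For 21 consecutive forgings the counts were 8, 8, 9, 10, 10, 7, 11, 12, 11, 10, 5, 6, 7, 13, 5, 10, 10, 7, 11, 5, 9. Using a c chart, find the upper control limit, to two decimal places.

17.64

c̄ = (8 + 8 + 9 + 10 + 10 + 7 + 11 + 12 + 11 + 10 + 5 + 6 + 7 + 13 + 5 + 10 + 10 + 7 + 11 + 5 + 9) / 21 = 184 / 21 = 8.7619
UCL = c̄ + 3√c̄ = 8.7619 + 3 × √8.7619 = 8.7619 + 3 × 2.9601 = 17.6421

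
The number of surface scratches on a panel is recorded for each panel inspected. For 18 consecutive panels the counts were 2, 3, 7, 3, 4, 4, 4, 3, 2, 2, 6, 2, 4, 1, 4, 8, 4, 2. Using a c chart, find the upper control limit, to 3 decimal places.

9.312

c̄ = (2 + 3 + 7 + 3 + 4 + 4 + 4 + 3 + 2 + 2 + 6 + 2 + 4 + 1 + 4 + 8 + 4 + 2) / 18 = 65 / 18 = 3.6111
UCL = c̄ + 3√c̄ = 3.6111 + 3 × √3.6111 = 3.6111 + 3 × 1.9003 = 9.3120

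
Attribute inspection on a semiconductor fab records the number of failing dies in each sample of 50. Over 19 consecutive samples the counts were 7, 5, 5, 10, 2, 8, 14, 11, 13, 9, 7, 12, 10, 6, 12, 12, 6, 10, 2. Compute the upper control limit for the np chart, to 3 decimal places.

p̄ = Σdᵢ / (k·n) = 161 / (19 × 50) = 0.16947
UCL = np̄ + 3·√(np̄(1−p̄)) = 8.4737 + 3 × √(8.4737×0.83053) = 8.4737 + 3 × 2.6529 = 16.4322

16.432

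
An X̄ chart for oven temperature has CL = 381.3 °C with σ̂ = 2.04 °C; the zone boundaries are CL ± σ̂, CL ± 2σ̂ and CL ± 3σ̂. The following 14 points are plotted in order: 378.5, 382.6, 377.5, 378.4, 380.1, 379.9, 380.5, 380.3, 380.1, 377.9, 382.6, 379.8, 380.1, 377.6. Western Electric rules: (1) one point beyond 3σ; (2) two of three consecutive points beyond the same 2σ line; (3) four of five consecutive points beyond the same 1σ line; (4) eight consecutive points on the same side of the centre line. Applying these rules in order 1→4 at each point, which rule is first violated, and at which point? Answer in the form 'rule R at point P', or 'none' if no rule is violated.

rule 4 at point 10

Zone of each point (C = within 1σ̂, B = 1σ̂–2σ̂, A = 2σ̂–3σ̂, * = beyond 3σ̂; sign = side of CL): 1:-B, 2:+C, 3:-B, 4:-B, 5:-C, 6:-C, 7:-C, 8:-C, 9:-C, 10:-B, 11:+C, 12:-C, 13:-C, 14:-B
Rule 4 (eight consecutive points on the same side of the centre line) is satisfied at point 10.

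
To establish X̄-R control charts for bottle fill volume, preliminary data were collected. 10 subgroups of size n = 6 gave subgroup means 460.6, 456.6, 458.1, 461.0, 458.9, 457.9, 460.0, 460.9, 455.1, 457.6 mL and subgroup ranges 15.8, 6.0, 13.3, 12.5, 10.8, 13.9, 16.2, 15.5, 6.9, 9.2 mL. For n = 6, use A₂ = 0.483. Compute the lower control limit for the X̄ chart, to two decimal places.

452.87

X̄̄ = (460.6 + 456.6 + 458.1 + 461.0 + 458.9 + 457.9 + 460.0 + 460.9 + 455.1 + 457.6) / 10 = 4586.7000 / 10 = 458.6700
R̄ = (15.8 + 6.0 + 13.3 + 12.5 + 10.8 + 13.9 + 16.2 + 15.5 + 6.9 + 9.2) / 10 = 120.1000 / 10 = 12.0100
LCL = X̄̄ − A₂·R̄ = 458.6700 − 0.483 × 12.0100 = 452.8692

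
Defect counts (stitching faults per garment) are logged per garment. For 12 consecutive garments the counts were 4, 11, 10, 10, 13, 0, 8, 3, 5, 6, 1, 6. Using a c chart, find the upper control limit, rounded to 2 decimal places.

c̄ = (4 + 11 + 10 + 10 + 13 + 0 + 8 + 3 + 5 + 6 + 1 + 6) / 12 = 77 / 12 = 6.4167
UCL = c̄ + 3√c̄ = 6.4167 + 3 × √6.4167 = 6.4167 + 3 × 2.5331 = 14.0160

14.02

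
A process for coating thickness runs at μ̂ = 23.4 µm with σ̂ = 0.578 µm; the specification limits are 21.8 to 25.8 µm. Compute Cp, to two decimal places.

Cp = (USL − LSL) / (6σ̂) = (25.8 − 21.8) / (6 × 0.578) = 4.0000 / 3.4680 = 1.1534

1.15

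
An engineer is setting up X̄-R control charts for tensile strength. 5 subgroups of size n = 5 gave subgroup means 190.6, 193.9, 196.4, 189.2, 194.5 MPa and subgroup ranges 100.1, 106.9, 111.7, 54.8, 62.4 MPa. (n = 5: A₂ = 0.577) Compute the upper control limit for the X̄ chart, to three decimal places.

X̄̄ = (190.6 + 193.9 + 196.4 + 189.2 + 194.5) / 5 = 964.6000 / 5 = 192.9200
R̄ = (100.1 + 106.9 + 111.7 + 54.8 + 62.4) / 5 = 435.9000 / 5 = 87.1800
UCL = X̄̄ + A₂·R̄ = 192.9200 + 0.577 × 87.1800 = 243.2229

243.223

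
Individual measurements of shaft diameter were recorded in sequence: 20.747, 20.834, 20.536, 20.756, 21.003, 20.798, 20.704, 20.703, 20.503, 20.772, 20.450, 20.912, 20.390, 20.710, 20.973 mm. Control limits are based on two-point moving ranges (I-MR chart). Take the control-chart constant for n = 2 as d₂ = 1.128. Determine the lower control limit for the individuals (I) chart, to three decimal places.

20.053

X̄ = (20.747 + 20.834 + 20.536 + 20.756 + 21.003 + 20.798 + 20.704 + 20.703 + 20.503 + 20.772 + 20.450 + 20.912 + 20.390 + 20.710 + 20.973) / 15 = 20.7194
Moving ranges: 0.087, 0.298, 0.220, 0.247, 0.205, 0.094, 0.001, 0.200, 0.269, 0.322, 0.462, 0.522, 0.320, 0.263; M̄R̄ = 3.5100 / 14 = 0.2507
LCL = X̄ − 3·M̄R̄/d₂ = 20.7194 − 3 × 0.2507 / 1.128 = 20.0526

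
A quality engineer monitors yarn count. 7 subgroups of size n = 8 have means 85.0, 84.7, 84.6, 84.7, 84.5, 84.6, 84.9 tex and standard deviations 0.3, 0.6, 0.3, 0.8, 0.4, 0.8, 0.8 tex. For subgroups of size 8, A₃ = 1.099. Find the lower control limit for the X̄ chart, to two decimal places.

84.09

X̄̄ = (85.0 + 84.7 + 84.6 + 84.7 + 84.5 + 84.6 + 84.9) / 7 = 84.7143
s̄ = (0.3 + 0.6 + 0.3 + 0.8 + 0.4 + 0.8 + 0.8) / 7 = 0.5714
LCL = X̄̄ − A₃·s̄ = 84.7143 − 1.099 × 0.5714 = 84.0863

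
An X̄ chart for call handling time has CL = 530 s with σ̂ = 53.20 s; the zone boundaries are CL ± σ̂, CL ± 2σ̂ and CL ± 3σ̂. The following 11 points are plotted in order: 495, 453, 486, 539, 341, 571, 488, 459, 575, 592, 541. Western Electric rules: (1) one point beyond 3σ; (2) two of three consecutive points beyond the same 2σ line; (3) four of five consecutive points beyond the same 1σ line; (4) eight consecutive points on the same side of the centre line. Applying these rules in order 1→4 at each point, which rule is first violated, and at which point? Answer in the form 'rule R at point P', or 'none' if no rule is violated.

rule 1 at point 5

Zone of each point (C = within 1σ̂, B = 1σ̂–2σ̂, A = 2σ̂–3σ̂, * = beyond 3σ̂; sign = side of CL): 1:-C, 2:-B, 3:-C, 4:+C, 5:-*, 6:+C, 7:-C, 8:-B, 9:+C, 10:+B, 11:+C
Rule 1 (one point beyond the 3σ limits) is satisfied at point 5.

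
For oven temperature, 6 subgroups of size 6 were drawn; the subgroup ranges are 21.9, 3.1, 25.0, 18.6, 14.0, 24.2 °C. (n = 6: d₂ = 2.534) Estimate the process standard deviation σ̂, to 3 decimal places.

7.024

R̄ = (21.9 + 3.1 + 25.0 + 18.6 + 14.0 + 24.2) / 6 = 17.8000
σ̂ = R̄ / d₂ = 17.8000 / 2.534 = 7.0245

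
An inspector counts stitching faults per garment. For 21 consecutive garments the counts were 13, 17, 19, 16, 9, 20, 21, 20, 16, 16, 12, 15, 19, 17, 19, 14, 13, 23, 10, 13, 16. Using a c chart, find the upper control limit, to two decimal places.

c̄ = (13 + 17 + 19 + 16 + 9 + 20 + 21 + 20 + 16 + 16 + 12 + 15 + 19 + 17 + 19 + 14 + 13 + 23 + 10 + 13 + 16) / 21 = 338 / 21 = 16.0952
UCL = c̄ + 3√c̄ = 16.0952 + 3 × √16.0952 = 16.0952 + 3 × 4.0119 = 28.1309

28.13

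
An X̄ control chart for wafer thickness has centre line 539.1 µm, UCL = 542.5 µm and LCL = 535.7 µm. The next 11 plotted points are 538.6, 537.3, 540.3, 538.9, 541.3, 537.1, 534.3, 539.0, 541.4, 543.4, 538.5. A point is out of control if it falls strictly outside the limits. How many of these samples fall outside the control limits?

Compare each point to [535.7, 542.5]: sample 7 = 534.3 < LCL; sample 10 = 543.4 > UCL.

2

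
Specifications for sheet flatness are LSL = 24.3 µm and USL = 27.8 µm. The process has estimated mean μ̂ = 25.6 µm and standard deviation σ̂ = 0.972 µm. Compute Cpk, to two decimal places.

0.45

Cpu = (USL − μ̂) / (3σ̂) = (27.8 − 25.6) / (3 × 0.972) = 0.7545; Cpl = (μ̂ − LSL) / (3σ̂) = (25.6 − 24.3) / (3 × 0.972) = 0.4458; Cpk = min(Cpu, Cpl) = 0.4458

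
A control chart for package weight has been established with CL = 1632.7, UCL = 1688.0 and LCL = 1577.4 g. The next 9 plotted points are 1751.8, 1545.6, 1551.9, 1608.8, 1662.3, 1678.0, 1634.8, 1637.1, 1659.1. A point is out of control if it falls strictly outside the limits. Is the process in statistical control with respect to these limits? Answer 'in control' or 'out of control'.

out of control

Compare each point to [1577.4, 1688.0]: sample 1 = 1751.8 > UCL; sample 2 = 1545.6 < LCL; sample 3 = 1551.9 < LCL.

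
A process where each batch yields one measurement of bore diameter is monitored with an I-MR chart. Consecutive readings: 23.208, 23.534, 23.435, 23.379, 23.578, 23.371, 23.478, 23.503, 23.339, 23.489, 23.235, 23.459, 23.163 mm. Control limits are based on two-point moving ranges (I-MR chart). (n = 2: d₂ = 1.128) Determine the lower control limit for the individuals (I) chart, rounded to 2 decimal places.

X̄ = (23.208 + 23.534 + 23.435 + 23.379 + 23.578 + 23.371 + 23.478 + 23.503 + 23.339 + 23.489 + 23.235 + 23.459 + 23.163) / 13 = 23.3978
Moving ranges: 0.326, 0.099, 0.056, 0.199, 0.207, 0.107, 0.025, 0.164, 0.150, 0.254, 0.224, 0.296; M̄R̄ = 2.1070 / 12 = 0.1756
LCL = X̄ − 3·M̄R̄/d₂ = 23.3978 − 3 × 0.1756 / 1.128 = 22.9308

22.93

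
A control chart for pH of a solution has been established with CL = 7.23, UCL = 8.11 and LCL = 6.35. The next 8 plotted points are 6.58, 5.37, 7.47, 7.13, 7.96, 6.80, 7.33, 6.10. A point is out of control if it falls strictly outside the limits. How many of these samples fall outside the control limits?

Compare each point to [6.35, 8.11]: sample 2 = 5.37 < LCL; sample 8 = 6.10 < LCL.

2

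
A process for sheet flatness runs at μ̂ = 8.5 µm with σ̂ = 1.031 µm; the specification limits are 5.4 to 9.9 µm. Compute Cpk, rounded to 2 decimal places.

0.45

Cpu = (USL − μ̂) / (3σ̂) = (9.9 − 8.5) / (3 × 1.031) = 0.4526; Cpl = (μ̂ − LSL) / (3σ̂) = (8.5 − 5.4) / (3 × 1.031) = 1.0023; Cpk = min(Cpu, Cpl) = 0.4526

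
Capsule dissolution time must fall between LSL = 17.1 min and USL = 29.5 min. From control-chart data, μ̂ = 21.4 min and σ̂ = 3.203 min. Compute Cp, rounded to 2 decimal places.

0.65

Cp = (USL − LSL) / (6σ̂) = (29.5 − 17.1) / (6 × 3.203) = 12.4000 / 19.2180 = 0.6452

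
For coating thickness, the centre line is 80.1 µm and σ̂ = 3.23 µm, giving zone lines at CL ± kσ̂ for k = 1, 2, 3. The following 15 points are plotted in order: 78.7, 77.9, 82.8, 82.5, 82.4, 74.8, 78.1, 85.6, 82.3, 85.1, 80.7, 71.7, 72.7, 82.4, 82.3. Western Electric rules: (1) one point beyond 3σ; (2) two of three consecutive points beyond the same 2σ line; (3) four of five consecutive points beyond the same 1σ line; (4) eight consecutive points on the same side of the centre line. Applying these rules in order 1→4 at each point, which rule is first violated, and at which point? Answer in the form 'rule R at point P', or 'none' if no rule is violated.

Zone of each point (C = within 1σ̂, B = 1σ̂–2σ̂, A = 2σ̂–3σ̂, * = beyond 3σ̂; sign = side of CL): 1:-C, 2:-C, 3:+C, 4:+C, 5:+C, 6:-B, 7:-C, 8:+B, 9:+C, 10:+B, 11:+C, 12:-A, 13:-A, 14:+C, 15:+C
Rule 2 (two of three consecutive points beyond the same 2σ limit) is satisfied at point 13.

rule 2 at point 13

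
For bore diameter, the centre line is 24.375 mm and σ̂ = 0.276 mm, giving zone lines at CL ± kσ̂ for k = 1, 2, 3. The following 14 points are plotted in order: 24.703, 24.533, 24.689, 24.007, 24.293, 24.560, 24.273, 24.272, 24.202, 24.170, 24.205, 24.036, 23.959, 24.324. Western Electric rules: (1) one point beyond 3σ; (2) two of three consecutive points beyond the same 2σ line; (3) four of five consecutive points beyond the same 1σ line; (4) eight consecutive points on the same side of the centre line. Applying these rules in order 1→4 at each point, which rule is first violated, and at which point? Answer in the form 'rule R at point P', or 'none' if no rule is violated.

Zone of each point (C = within 1σ̂, B = 1σ̂–2σ̂, A = 2σ̂–3σ̂, * = beyond 3σ̂; sign = side of CL): 1:+B, 2:+C, 3:+B, 4:-B, 5:-C, 6:+C, 7:-C, 8:-C, 9:-C, 10:-C, 11:-C, 12:-B, 13:-B, 14:-C
Rule 4 (eight consecutive points on the same side of the centre line) is satisfied at point 14.

rule 4 at point 14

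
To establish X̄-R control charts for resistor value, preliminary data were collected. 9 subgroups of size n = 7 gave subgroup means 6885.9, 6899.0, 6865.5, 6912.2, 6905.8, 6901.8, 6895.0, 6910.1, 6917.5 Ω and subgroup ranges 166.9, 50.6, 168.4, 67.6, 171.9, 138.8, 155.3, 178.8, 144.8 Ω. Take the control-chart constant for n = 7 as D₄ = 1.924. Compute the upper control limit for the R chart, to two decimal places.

R̄ = (166.9 + 50.6 + 168.4 + 67.6 + 171.9 + 138.8 + 155.3 + 178.8 + 144.8) / 9 = 1243.1000 / 9 = 138.1222
UCL_R = D₄·R̄ = 1.924 × 138.1222 = 265.7472

265.75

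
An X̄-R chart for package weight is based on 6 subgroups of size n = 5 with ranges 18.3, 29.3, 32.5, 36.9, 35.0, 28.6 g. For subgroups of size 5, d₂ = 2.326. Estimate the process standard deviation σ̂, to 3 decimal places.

12.941

R̄ = (18.3 + 29.3 + 32.5 + 36.9 + 35.0 + 28.6) / 6 = 30.1000
σ̂ = R̄ / d₂ = 30.1000 / 2.326 = 12.9407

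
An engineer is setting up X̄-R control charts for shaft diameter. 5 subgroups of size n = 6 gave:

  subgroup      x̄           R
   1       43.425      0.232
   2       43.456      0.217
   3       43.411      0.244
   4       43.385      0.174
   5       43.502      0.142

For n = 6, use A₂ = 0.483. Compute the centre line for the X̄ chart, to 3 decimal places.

X̄̄ = (43.425 + 43.456 + 43.411 + 43.385 + 43.502) / 5 = 217.1790 / 5 = 43.4358
CL = X̄̄ = 43.4358

43.436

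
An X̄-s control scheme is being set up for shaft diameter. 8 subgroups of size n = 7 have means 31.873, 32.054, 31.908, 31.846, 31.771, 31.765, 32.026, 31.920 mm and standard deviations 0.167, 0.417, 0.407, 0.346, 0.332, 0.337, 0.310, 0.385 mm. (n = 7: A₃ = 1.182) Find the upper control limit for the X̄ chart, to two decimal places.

X̄̄ = (31.873 + 32.054 + 31.908 + 31.846 + 31.771 + 31.765 + 32.026 + 31.920) / 8 = 31.8954
s̄ = (0.167 + 0.417 + 0.407 + 0.346 + 0.332 + 0.337 + 0.310 + 0.385) / 8 = 0.3376
UCL = X̄̄ + A₃·s̄ = 31.8954 + 1.182 × 0.3376 = 32.2944

32.29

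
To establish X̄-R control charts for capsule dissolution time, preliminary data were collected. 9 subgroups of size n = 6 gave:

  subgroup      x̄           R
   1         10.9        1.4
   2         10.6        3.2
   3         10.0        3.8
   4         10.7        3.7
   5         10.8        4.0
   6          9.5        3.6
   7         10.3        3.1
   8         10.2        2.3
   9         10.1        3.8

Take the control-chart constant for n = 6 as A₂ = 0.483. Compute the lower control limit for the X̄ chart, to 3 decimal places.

X̄̄ = (10.9 + 10.6 + 10.0 + 10.7 + 10.8 + 9.5 + 10.3 + 10.2 + 10.1) / 9 = 93.1000 / 9 = 10.3444
R̄ = (1.4 + 3.2 + 3.8 + 3.7 + 4.0 + 3.6 + 3.1 + 2.3 + 3.8) / 9 = 28.9000 / 9 = 3.2111
LCL = X̄̄ − A₂·R̄ = 10.3444 − 0.483 × 3.2111 = 8.7935

8.793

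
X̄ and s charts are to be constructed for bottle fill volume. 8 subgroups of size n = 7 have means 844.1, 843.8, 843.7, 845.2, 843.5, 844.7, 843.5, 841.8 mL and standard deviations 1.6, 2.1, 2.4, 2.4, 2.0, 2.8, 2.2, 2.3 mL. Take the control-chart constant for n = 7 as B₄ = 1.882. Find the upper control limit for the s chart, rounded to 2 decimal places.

4.19

s̄ = (1.6 + 2.1 + 2.4 + 2.4 + 2.0 + 2.8 + 2.2 + 2.3) / 8 = 2.2250
UCL_s = B₄·s̄ = 1.882 × 2.2250 = 4.1875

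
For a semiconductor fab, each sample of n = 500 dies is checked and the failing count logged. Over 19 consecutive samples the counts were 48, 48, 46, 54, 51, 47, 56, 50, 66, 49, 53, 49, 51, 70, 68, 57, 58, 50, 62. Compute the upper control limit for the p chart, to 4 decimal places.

p̄ = Σdᵢ / (k·n) = 1033 / (19 × 500) = 0.10874
UCL = p̄ + 3·√(p̄(1−p̄)/n) = 0.10874 + 3 × √(0.10874×0.89126/500) = 0.10874 + 3 × 0.01392 = 0.15050

0.1505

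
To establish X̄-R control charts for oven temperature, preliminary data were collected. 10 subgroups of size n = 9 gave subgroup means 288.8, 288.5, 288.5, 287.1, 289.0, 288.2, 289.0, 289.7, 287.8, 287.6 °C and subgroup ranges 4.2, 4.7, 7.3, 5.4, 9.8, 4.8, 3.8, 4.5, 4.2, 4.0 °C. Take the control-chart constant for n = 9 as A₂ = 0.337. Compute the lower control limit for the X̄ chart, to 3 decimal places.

286.644

X̄̄ = (288.8 + 288.5 + 288.5 + 287.1 + 289.0 + 288.2 + 289.0 + 289.7 + 287.8 + 287.6) / 10 = 2884.2000 / 10 = 288.4200
R̄ = (4.2 + 4.7 + 7.3 + 5.4 + 9.8 + 4.8 + 3.8 + 4.5 + 4.2 + 4.0) / 10 = 52.7000 / 10 = 5.2700
LCL = X̄̄ − A₂·R̄ = 288.4200 − 0.337 × 5.2700 = 286.6440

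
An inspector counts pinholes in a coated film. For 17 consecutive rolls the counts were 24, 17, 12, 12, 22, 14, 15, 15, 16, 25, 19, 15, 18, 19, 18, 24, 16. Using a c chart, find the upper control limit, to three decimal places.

c̄ = (24 + 17 + 12 + 12 + 22 + 14 + 15 + 15 + 16 + 25 + 19 + 15 + 18 + 19 + 18 + 24 + 16) / 17 = 301 / 17 = 17.7059
UCL = c̄ + 3√c̄ = 17.7059 + 3 × √17.7059 = 17.7059 + 3 × 4.2078 = 30.3294

30.329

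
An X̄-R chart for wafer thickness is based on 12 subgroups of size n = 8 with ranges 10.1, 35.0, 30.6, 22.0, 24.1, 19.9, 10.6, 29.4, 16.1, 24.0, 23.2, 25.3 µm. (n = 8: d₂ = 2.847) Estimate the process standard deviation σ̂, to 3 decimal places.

R̄ = (10.1 + 35.0 + 30.6 + 22.0 + 24.1 + 19.9 + 10.6 + 29.4 + 16.1 + 24.0 + 23.2 + 25.3) / 12 = 22.5250
σ̂ = R̄ / d₂ = 22.5250 / 2.847 = 7.9118

7.912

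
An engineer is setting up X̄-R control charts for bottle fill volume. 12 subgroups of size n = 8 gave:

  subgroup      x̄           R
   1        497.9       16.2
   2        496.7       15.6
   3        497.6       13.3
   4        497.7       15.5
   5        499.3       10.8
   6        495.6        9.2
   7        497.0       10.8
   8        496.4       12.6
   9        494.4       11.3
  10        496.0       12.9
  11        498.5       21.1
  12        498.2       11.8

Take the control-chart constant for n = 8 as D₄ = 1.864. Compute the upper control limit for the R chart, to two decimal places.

25.02

R̄ = (16.2 + 15.6 + 13.3 + 15.5 + 10.8 + 9.2 + 10.8 + 12.6 + 11.3 + 12.9 + 21.1 + 11.8) / 12 = 161.1000 / 12 = 13.4250
UCL_R = D₄·R̄ = 1.864 × 13.4250 = 25.0242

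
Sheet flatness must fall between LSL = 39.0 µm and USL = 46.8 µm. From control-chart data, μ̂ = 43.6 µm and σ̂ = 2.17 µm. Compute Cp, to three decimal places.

Cp = (USL − LSL) / (6σ̂) = (46.8 − 39.0) / (6 × 2.17) = 7.8000 / 13.0200 = 0.5991

0.599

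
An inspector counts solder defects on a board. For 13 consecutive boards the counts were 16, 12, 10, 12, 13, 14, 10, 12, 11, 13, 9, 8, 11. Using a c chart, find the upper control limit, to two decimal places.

c̄ = (16 + 12 + 10 + 12 + 13 + 14 + 10 + 12 + 11 + 13 + 9 + 8 + 11) / 13 = 151 / 13 = 11.6154
UCL = c̄ + 3√c̄ = 11.6154 + 3 × √11.6154 = 11.6154 + 3 × 3.4081 = 21.8398

21.84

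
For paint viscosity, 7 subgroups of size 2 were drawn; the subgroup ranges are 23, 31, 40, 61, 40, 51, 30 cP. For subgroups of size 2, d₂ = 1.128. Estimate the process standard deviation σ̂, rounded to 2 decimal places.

34.95

R̄ = (23 + 31 + 40 + 61 + 40 + 51 + 30) / 7 = 39.4286
σ̂ = R̄ / d₂ = 39.4286 / 1.128 = 34.9544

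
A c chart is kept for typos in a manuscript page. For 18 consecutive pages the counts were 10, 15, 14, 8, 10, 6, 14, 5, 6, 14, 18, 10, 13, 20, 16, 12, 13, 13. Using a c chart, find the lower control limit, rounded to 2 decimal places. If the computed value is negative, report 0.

1.64

c̄ = (10 + 15 + 14 + 8 + 10 + 6 + 14 + 5 + 6 + 14 + 18 + 10 + 13 + 20 + 16 + 12 + 13 + 13) / 18 = 217 / 18 = 12.0556
LCL = c̄ − 3√c̄ = 12.0556 − 3 × 3.4721 = 1.6392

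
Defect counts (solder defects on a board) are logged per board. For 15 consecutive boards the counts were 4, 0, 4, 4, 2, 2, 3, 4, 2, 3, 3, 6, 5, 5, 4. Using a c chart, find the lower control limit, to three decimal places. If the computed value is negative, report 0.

0.000

c̄ = (4 + 0 + 4 + 4 + 2 + 2 + 3 + 4 + 2 + 3 + 3 + 6 + 5 + 5 + 4) / 15 = 51 / 15 = 3.4000
LCL = c̄ − 3√c̄ = 3.4000 − 3 × 1.8439 = -2.1317 → 0 (cannot be negative)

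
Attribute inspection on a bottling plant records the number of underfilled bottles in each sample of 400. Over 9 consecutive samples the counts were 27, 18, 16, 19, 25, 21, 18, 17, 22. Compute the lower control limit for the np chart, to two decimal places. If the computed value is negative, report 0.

p̄ = Σdᵢ / (k·n) = 183 / (9 × 400) = 0.05083
LCL = np̄ − 3·√(np̄(1−p̄)) = 20.3333 − 3 × 4.3931 = 7.1539

7.15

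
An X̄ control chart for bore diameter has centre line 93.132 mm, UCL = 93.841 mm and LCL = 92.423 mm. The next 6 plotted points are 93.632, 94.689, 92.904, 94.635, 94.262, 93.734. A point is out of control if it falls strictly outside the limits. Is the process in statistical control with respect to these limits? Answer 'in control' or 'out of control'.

out of control

Compare each point to [92.423, 93.841]: sample 2 = 94.689 > UCL; sample 4 = 94.635 > UCL; sample 5 = 94.262 > UCL.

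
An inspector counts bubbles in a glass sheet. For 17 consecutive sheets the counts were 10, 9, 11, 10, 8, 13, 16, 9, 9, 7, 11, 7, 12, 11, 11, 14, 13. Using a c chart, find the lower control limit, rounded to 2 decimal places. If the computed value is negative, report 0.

c̄ = (10 + 9 + 11 + 10 + 8 + 13 + 16 + 9 + 9 + 7 + 11 + 7 + 12 + 11 + 11 + 14 + 13) / 17 = 181 / 17 = 10.6471
LCL = c̄ − 3√c̄ = 10.6471 − 3 × 3.2630 = 0.8581

0.86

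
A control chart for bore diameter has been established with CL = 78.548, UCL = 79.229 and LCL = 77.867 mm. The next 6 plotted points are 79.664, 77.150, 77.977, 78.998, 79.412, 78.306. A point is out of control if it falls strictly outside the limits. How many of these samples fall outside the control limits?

3

Compare each point to [77.867, 79.229]: sample 1 = 79.664 > UCL; sample 2 = 77.150 < LCL; sample 5 = 79.412 > UCL.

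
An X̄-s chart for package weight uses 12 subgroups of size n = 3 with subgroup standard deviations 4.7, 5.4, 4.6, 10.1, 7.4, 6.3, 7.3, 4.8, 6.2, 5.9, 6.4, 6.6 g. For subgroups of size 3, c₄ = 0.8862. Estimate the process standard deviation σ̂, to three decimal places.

7.118

s̄ = (4.7 + 5.4 + 4.6 + 10.1 + 7.4 + 6.3 + 7.3 + 4.8 + 6.2 + 5.9 + 6.4 + 6.6) / 12 = 6.3083
σ̂ = s̄ / c₄ = 6.3083 / 0.8862 = 7.1184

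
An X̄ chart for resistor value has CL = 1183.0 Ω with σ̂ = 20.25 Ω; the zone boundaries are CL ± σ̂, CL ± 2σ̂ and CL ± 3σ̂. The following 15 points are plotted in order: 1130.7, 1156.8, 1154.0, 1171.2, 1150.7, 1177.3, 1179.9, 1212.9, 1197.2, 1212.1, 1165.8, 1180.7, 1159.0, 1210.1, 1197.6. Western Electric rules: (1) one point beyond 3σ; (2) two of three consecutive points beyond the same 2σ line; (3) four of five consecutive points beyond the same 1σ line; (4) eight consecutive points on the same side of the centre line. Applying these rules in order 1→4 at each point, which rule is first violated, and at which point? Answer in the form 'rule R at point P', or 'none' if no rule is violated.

Zone of each point (C = within 1σ̂, B = 1σ̂–2σ̂, A = 2σ̂–3σ̂, * = beyond 3σ̂; sign = side of CL): 1:-A, 2:-B, 3:-B, 4:-C, 5:-B, 6:-C, 7:-C, 8:+B, 9:+C, 10:+B, 11:-C, 12:-C, 13:-B, 14:+B, 15:+C
Rule 3 (four of five consecutive points beyond the same 1σ limit) is satisfied at point 5.

rule 3 at point 5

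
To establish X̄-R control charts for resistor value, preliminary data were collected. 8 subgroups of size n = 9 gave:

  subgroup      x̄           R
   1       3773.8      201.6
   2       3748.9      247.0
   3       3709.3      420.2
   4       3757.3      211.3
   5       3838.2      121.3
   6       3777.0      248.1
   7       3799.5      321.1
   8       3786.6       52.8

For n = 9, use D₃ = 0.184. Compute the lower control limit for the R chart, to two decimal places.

R̄ = (201.6 + 247.0 + 420.2 + 211.3 + 121.3 + 248.1 + 321.1 + 52.8) / 8 = 1823.4000 / 8 = 227.9250
LCL_R = D₃·R̄ = 0.184 × 227.9250 = 41.9382

41.94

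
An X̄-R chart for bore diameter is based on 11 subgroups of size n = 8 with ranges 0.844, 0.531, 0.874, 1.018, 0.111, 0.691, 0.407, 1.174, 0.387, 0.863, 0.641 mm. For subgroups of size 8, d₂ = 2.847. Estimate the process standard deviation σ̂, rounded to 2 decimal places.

0.24

R̄ = (0.844 + 0.531 + 0.874 + 1.018 + 0.111 + 0.691 + 0.407 + 1.174 + 0.387 + 0.863 + 0.641) / 11 = 0.6855
σ̂ = R̄ / d₂ = 0.6855 / 2.847 = 0.2408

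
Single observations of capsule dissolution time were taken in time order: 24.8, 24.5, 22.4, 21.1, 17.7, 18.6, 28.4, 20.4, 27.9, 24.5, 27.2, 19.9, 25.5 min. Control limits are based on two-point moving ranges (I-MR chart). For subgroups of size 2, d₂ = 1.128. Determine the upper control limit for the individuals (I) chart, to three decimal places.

X̄ = (24.8 + 24.5 + 22.4 + 21.1 + 17.7 + 18.6 + 28.4 + 20.4 + 27.9 + 24.5 + 27.2 + 19.9 + 25.5) / 13 = 23.3000
Moving ranges: 0.3, 2.1, 1.3, 3.4, 0.9, 9.8, 8.0, 7.5, 3.4, 2.7, 7.3, 5.6; M̄R̄ = 52.3000 / 12 = 4.3583
UCL = X̄ + 3·M̄R̄/d₂ = 23.3000 + 3 × 4.3583 / 1.128 = 34.8913

34.891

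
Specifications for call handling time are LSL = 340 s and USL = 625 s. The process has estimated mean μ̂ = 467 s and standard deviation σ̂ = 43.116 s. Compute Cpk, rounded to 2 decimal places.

0.98

Cpu = (USL − μ̂) / (3σ̂) = (625 − 467) / (3 × 43.116) = 1.2215; Cpl = (μ̂ − LSL) / (3σ̂) = (467 − 340) / (3 × 43.116) = 0.9818; Cpk = min(Cpu, Cpl) = 0.9818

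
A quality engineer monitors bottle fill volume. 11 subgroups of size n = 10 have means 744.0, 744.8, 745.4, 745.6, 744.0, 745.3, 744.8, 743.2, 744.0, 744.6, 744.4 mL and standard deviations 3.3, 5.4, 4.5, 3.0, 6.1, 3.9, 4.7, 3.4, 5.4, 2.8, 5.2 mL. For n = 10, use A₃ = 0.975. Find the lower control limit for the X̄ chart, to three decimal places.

X̄̄ = (744.0 + 744.8 + 745.4 + 745.6 + 744.0 + 745.3 + 744.8 + 743.2 + 744.0 + 744.6 + 744.4) / 11 = 744.5545
s̄ = (3.3 + 5.4 + 4.5 + 3.0 + 6.1 + 3.9 + 4.7 + 3.4 + 5.4 + 2.8 + 5.2) / 11 = 4.3364
LCL = X̄̄ − A₃·s̄ = 744.5545 − 0.975 × 4.3364 = 740.3266

740.327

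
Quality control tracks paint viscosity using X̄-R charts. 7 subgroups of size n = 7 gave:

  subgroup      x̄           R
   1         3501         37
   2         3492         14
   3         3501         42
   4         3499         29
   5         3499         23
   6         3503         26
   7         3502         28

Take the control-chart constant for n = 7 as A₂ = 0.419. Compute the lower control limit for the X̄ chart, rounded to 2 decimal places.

X̄̄ = (3501 + 3492 + 3501 + 3499 + 3499 + 3503 + 3502) / 7 = 24497.0000 / 7 = 3499.5714
R̄ = (37 + 14 + 42 + 29 + 23 + 26 + 28) / 7 = 199.0000 / 7 = 28.4286
LCL = X̄̄ − A₂·R̄ = 3499.5714 − 0.419 × 28.4286 = 3487.6599

3487.66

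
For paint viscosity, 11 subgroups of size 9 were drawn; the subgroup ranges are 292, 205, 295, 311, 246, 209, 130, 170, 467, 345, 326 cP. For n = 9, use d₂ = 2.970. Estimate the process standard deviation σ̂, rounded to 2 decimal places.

91.70

R̄ = (292 + 205 + 295 + 311 + 246 + 209 + 130 + 170 + 467 + 345 + 326) / 11 = 272.3636
σ̂ = R̄ / d₂ = 272.3636 / 2.970 = 91.7049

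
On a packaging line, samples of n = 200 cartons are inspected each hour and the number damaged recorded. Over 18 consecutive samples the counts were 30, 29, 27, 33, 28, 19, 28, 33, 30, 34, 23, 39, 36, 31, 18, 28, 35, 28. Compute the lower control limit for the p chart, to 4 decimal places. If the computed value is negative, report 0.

0.0718

p̄ = Σdᵢ / (k·n) = 529 / (18 × 200) = 0.14694
LCL = p̄ − 3·√(p̄(1−p̄)/n) = 0.14694 − 3 × 0.02504 = 0.07184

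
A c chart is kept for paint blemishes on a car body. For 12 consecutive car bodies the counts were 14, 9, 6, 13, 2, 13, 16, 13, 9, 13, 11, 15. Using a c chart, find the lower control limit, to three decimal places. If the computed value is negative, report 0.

c̄ = (14 + 9 + 6 + 13 + 2 + 13 + 16 + 13 + 9 + 13 + 11 + 15) / 12 = 134 / 12 = 11.1667
LCL = c̄ − 3√c̄ = 11.1667 − 3 × 3.3417 = 1.1417

1.142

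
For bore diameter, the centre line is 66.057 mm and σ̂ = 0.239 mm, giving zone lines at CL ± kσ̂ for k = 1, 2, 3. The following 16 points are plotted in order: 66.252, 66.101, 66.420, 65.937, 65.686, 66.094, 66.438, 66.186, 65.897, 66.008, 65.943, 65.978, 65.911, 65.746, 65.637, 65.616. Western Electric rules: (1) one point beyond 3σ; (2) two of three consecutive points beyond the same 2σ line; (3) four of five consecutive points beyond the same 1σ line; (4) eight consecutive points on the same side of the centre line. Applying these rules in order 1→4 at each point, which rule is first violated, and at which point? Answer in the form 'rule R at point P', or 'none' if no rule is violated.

Zone of each point (C = within 1σ̂, B = 1σ̂–2σ̂, A = 2σ̂–3σ̂, * = beyond 3σ̂; sign = side of CL): 1:+C, 2:+C, 3:+B, 4:-C, 5:-B, 6:+C, 7:+B, 8:+C, 9:-C, 10:-C, 11:-C, 12:-C, 13:-C, 14:-B, 15:-B, 16:-B
Rule 4 (eight consecutive points on the same side of the centre line) is satisfied at point 16.

rule 4 at point 16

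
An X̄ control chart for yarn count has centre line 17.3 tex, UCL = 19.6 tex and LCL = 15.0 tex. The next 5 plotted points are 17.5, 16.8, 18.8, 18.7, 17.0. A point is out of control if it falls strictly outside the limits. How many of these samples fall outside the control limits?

0

All 5 points lie within [15.0, 19.6].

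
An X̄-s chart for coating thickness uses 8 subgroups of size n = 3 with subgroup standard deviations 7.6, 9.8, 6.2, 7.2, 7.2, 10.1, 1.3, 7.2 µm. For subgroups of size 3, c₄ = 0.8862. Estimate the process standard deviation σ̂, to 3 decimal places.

7.984

s̄ = (7.6 + 9.8 + 6.2 + 7.2 + 7.2 + 10.1 + 1.3 + 7.2) / 8 = 7.0750
σ̂ = s̄ / c₄ = 7.0750 / 0.8862 = 7.9835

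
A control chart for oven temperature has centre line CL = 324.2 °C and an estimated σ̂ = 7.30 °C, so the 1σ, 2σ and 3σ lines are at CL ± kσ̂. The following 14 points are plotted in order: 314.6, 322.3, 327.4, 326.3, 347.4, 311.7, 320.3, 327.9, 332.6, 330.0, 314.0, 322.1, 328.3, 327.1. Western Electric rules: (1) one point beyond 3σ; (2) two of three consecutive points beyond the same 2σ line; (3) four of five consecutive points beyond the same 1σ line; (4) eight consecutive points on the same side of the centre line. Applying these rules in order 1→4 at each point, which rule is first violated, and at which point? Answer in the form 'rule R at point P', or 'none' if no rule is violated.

rule 1 at point 5

Zone of each point (C = within 1σ̂, B = 1σ̂–2σ̂, A = 2σ̂–3σ̂, * = beyond 3σ̂; sign = side of CL): 1:-B, 2:-C, 3:+C, 4:+C, 5:+*, 6:-B, 7:-C, 8:+C, 9:+B, 10:+C, 11:-B, 12:-C, 13:+C, 14:+C
Rule 1 (one point beyond the 3σ limits) is satisfied at point 5.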